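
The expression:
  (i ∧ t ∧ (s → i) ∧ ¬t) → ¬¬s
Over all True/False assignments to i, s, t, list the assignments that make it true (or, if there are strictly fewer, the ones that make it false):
is always true.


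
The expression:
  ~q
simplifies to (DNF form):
~q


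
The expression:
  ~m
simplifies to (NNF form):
~m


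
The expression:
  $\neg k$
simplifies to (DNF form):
$\neg k$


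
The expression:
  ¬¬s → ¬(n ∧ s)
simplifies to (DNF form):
¬n ∨ ¬s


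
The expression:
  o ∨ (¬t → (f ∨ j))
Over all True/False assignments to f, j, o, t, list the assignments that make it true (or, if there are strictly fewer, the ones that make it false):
is false only for:
  f=False, j=False, o=False, t=False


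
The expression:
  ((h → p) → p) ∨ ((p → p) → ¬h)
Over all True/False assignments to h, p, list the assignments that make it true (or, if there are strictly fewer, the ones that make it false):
is always true.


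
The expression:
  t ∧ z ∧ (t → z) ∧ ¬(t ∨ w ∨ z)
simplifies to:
False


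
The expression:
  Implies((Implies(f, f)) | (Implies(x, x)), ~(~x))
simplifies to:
x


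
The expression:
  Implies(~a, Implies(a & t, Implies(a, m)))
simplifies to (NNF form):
True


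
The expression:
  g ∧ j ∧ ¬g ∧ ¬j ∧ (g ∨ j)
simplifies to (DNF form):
False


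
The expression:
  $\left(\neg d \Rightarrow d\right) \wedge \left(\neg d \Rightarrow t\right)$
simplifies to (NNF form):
$d$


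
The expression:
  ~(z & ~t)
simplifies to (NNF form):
t | ~z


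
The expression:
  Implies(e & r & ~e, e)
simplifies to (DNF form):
True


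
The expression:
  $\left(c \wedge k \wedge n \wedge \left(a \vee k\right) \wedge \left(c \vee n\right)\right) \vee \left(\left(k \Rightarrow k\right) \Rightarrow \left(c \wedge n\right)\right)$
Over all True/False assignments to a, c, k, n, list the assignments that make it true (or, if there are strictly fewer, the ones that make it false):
is true only for:
  a=False, c=True, k=False, n=True;
  a=False, c=True, k=True, n=True;
  a=True, c=True, k=False, n=True;
  a=True, c=True, k=True, n=True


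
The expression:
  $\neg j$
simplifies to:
$\neg j$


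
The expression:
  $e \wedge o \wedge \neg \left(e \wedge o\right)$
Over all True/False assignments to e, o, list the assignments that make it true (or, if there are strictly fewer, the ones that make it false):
is never true.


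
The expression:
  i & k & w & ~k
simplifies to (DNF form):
False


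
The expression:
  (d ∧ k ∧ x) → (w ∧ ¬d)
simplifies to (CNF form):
¬d ∨ ¬k ∨ ¬x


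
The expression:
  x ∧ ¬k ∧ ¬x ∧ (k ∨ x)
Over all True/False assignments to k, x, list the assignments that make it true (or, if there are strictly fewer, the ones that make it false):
is never true.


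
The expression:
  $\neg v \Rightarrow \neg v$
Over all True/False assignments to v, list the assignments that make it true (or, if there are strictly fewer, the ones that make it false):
is always true.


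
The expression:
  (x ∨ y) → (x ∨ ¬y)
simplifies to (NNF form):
x ∨ ¬y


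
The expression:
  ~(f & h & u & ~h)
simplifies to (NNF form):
True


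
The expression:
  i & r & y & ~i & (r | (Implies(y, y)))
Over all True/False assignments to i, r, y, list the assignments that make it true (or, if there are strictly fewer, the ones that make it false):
is never true.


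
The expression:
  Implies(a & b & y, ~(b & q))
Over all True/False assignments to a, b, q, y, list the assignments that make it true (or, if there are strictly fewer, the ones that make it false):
is false only for:
  a=True, b=True, q=True, y=True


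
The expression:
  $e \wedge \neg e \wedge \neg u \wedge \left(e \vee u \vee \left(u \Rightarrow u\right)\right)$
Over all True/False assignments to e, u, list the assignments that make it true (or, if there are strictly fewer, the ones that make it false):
is never true.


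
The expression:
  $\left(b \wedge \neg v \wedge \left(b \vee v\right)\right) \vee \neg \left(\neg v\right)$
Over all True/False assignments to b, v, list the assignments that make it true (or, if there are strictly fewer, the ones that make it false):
is false only for:
  b=False, v=False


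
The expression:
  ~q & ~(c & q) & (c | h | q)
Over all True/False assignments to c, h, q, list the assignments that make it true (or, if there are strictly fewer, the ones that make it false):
is true only for:
  c=False, h=True, q=False;
  c=True, h=False, q=False;
  c=True, h=True, q=False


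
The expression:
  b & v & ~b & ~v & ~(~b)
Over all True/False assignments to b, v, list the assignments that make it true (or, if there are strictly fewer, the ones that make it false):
is never true.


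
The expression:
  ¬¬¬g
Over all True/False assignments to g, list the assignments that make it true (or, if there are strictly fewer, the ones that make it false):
is true only for:
  g=False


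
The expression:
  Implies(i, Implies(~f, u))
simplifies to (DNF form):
f | u | ~i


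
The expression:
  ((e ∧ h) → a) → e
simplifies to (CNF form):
e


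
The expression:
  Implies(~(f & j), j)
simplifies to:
j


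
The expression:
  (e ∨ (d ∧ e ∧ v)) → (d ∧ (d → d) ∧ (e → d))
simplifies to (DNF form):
d ∨ ¬e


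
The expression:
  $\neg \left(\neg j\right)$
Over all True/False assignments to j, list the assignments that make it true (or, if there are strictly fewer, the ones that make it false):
is true only for:
  j=True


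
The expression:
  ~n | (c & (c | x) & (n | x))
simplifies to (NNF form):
c | ~n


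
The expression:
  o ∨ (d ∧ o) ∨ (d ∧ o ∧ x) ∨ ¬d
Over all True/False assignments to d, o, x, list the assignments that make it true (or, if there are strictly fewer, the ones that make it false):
is false only for:
  d=True, o=False, x=False;
  d=True, o=False, x=True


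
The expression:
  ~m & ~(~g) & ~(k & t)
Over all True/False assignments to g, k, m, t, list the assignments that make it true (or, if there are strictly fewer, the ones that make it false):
is true only for:
  g=True, k=False, m=False, t=False;
  g=True, k=False, m=False, t=True;
  g=True, k=True, m=False, t=False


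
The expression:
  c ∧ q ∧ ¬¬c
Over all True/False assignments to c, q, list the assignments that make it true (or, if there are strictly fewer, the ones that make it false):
is true only for:
  c=True, q=True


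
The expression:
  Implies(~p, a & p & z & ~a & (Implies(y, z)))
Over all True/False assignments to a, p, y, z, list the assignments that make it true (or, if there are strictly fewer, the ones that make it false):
is true only for:
  a=False, p=True, y=False, z=False;
  a=False, p=True, y=False, z=True;
  a=False, p=True, y=True, z=False;
  a=False, p=True, y=True, z=True;
  a=True, p=True, y=False, z=False;
  a=True, p=True, y=False, z=True;
  a=True, p=True, y=True, z=False;
  a=True, p=True, y=True, z=True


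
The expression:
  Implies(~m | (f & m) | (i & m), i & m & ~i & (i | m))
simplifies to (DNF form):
m & ~f & ~i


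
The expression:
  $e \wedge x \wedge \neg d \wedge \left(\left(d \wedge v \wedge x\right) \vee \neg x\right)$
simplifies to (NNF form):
$\text{False}$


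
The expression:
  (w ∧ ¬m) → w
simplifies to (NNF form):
True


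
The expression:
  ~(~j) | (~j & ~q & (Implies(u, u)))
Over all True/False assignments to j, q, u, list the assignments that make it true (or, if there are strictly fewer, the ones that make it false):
is false only for:
  j=False, q=True, u=False;
  j=False, q=True, u=True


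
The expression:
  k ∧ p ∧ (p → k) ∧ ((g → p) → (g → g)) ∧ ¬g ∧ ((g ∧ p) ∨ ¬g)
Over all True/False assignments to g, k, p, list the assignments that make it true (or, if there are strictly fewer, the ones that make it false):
is true only for:
  g=False, k=True, p=True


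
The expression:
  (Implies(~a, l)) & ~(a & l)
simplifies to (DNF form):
(a & ~l) | (l & ~a)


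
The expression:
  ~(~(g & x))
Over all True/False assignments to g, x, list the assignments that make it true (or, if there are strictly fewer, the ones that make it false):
is true only for:
  g=True, x=True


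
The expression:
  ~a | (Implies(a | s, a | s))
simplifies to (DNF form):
True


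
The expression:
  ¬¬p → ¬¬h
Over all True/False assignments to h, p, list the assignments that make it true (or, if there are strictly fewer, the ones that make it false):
is false only for:
  h=False, p=True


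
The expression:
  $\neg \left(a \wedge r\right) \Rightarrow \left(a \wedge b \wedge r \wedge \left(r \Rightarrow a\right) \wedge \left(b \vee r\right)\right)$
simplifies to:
$a \wedge r$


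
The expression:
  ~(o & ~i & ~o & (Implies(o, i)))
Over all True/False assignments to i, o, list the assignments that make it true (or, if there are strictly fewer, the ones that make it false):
is always true.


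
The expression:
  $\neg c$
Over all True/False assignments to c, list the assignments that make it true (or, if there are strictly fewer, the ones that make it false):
is true only for:
  c=False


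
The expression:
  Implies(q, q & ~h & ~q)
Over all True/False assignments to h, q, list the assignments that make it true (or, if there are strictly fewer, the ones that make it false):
is true only for:
  h=False, q=False;
  h=True, q=False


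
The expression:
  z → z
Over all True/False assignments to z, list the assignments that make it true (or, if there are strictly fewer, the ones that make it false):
is always true.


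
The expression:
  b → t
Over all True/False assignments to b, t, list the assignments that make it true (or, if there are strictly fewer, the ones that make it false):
is false only for:
  b=True, t=False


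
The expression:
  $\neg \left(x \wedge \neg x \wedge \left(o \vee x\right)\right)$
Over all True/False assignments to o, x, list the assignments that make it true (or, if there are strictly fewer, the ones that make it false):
is always true.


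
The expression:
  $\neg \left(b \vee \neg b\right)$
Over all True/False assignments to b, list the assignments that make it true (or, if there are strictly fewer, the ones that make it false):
is never true.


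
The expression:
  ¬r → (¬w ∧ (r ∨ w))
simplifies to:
r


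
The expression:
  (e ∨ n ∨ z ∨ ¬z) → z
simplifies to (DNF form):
z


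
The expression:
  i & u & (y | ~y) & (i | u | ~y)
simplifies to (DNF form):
i & u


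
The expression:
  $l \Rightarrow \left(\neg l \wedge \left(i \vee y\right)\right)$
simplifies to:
$\neg l$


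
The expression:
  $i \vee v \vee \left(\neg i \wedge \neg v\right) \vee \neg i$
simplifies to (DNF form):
$\text{True}$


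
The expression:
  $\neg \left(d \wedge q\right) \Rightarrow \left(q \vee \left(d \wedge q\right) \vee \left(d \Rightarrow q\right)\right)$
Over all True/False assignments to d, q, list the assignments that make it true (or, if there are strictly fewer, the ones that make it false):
is false only for:
  d=True, q=False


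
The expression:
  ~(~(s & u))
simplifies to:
s & u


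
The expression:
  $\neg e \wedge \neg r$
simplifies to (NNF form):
$\neg e \wedge \neg r$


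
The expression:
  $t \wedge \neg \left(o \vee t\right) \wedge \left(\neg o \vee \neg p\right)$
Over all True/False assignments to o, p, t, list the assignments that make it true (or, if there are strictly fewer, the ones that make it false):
is never true.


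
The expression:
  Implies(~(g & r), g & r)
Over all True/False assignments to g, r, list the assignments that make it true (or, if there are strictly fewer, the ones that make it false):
is true only for:
  g=True, r=True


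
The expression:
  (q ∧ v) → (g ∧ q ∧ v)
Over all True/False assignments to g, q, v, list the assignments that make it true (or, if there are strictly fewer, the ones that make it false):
is false only for:
  g=False, q=True, v=True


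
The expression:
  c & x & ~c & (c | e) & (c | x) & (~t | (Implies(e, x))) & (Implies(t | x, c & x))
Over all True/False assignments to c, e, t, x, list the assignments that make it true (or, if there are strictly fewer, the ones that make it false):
is never true.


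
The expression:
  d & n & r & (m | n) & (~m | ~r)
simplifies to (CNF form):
d & n & r & ~m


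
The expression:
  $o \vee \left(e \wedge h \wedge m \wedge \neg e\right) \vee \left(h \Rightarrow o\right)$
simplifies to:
$o \vee \neg h$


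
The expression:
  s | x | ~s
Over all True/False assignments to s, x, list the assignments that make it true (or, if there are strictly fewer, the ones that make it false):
is always true.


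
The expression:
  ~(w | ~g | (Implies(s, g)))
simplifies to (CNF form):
False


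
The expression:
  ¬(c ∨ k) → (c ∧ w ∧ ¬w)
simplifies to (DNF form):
c ∨ k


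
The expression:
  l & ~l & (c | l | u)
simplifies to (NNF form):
False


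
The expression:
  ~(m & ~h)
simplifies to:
h | ~m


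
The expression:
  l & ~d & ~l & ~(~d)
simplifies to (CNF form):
False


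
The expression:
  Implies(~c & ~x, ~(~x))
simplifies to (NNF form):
c | x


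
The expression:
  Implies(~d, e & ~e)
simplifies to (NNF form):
d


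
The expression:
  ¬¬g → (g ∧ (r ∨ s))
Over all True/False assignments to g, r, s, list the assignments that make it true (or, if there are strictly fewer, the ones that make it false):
is false only for:
  g=True, r=False, s=False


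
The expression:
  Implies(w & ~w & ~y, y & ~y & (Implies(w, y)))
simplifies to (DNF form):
True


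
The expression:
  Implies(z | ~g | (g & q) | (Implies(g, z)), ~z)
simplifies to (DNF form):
~z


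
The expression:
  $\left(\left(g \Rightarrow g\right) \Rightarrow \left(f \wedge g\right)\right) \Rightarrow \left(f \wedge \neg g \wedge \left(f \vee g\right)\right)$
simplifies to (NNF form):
$\neg f \vee \neg g$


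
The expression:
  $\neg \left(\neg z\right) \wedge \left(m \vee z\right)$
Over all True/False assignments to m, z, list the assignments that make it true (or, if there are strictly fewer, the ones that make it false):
is true only for:
  m=False, z=True;
  m=True, z=True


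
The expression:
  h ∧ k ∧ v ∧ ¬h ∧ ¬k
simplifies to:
False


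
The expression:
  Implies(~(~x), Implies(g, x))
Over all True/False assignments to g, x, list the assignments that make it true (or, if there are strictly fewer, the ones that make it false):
is always true.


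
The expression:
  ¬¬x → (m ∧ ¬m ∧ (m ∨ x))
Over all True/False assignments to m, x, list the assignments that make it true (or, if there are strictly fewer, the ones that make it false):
is true only for:
  m=False, x=False;
  m=True, x=False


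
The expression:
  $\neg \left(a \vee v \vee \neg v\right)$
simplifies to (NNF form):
$\text{False}$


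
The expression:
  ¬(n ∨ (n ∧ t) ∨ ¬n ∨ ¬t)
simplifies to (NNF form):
False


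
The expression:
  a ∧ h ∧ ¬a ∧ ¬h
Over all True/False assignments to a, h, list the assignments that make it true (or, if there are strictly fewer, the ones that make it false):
is never true.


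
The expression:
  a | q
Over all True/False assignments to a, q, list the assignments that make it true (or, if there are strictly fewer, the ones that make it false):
is false only for:
  a=False, q=False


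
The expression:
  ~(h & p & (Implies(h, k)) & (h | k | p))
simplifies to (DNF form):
~h | ~k | ~p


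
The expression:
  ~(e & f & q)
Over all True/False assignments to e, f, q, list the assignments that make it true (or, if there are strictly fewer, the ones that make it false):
is false only for:
  e=True, f=True, q=True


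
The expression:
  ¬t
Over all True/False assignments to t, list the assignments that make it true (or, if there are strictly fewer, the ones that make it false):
is true only for:
  t=False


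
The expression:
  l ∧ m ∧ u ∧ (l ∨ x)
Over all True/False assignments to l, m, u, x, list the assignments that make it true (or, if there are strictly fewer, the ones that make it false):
is true only for:
  l=True, m=True, u=True, x=False;
  l=True, m=True, u=True, x=True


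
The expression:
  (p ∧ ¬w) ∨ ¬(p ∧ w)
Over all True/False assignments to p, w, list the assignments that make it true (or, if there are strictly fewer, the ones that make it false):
is false only for:
  p=True, w=True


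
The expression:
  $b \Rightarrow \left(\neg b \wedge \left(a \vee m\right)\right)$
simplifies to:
$\neg b$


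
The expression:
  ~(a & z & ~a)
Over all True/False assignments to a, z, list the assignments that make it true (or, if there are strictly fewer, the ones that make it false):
is always true.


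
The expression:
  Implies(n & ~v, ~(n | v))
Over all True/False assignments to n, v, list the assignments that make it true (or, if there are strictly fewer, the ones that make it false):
is false only for:
  n=True, v=False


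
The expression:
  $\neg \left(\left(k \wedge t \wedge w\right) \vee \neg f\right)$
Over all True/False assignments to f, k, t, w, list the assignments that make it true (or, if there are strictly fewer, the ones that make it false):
is true only for:
  f=True, k=False, t=False, w=False;
  f=True, k=False, t=False, w=True;
  f=True, k=False, t=True, w=False;
  f=True, k=False, t=True, w=True;
  f=True, k=True, t=False, w=False;
  f=True, k=True, t=False, w=True;
  f=True, k=True, t=True, w=False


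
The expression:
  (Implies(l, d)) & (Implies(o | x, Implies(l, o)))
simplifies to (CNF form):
(d | ~l) & (o | ~l | ~x)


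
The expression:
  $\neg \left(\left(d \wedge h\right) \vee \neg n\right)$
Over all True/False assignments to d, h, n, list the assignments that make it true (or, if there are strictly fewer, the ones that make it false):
is true only for:
  d=False, h=False, n=True;
  d=False, h=True, n=True;
  d=True, h=False, n=True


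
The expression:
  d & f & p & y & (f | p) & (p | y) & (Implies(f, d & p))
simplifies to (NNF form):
d & f & p & y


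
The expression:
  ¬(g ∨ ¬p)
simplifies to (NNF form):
p ∧ ¬g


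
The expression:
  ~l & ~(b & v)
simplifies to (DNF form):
(~b & ~l) | (~l & ~v)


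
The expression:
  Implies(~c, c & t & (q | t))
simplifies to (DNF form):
c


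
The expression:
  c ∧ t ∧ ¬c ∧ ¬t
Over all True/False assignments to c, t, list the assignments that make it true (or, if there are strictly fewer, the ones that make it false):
is never true.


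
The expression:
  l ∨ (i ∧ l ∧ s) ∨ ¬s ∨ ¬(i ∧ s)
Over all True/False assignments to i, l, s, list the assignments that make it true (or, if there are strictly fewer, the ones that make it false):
is false only for:
  i=True, l=False, s=True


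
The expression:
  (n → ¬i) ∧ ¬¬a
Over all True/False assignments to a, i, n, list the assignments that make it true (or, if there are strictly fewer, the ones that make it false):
is true only for:
  a=True, i=False, n=False;
  a=True, i=False, n=True;
  a=True, i=True, n=False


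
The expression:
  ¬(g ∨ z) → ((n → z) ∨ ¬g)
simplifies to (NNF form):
True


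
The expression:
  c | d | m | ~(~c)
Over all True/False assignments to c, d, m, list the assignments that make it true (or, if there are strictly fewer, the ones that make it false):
is false only for:
  c=False, d=False, m=False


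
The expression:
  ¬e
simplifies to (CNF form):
¬e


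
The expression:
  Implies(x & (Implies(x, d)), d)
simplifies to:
True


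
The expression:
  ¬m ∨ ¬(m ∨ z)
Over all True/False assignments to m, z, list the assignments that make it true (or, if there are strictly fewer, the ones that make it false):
is true only for:
  m=False, z=False;
  m=False, z=True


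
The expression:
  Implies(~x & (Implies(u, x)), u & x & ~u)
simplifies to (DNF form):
u | x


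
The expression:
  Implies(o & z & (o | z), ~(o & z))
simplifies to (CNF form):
~o | ~z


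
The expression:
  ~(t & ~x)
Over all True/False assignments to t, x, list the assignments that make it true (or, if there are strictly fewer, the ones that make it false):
is false only for:
  t=True, x=False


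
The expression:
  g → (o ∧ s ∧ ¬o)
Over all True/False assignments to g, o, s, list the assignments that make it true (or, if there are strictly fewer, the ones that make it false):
is true only for:
  g=False, o=False, s=False;
  g=False, o=False, s=True;
  g=False, o=True, s=False;
  g=False, o=True, s=True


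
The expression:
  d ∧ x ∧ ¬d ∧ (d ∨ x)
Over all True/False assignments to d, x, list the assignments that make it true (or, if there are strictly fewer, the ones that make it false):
is never true.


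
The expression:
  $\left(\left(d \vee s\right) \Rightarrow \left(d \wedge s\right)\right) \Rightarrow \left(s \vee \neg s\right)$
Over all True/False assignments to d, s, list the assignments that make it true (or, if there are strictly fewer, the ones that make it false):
is always true.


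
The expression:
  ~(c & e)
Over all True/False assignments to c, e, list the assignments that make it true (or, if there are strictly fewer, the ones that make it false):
is false only for:
  c=True, e=True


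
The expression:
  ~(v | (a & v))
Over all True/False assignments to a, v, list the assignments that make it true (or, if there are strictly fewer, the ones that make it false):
is true only for:
  a=False, v=False;
  a=True, v=False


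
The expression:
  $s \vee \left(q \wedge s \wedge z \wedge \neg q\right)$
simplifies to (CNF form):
$s$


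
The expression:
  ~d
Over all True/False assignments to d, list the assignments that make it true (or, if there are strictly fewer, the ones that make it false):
is true only for:
  d=False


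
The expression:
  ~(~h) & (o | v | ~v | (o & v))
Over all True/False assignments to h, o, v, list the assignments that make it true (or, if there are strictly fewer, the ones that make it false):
is true only for:
  h=True, o=False, v=False;
  h=True, o=False, v=True;
  h=True, o=True, v=False;
  h=True, o=True, v=True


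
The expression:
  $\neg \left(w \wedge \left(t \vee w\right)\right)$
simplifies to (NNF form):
$\neg w$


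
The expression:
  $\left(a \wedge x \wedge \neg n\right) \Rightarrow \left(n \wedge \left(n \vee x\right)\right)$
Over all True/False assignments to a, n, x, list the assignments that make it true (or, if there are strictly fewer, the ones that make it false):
is false only for:
  a=True, n=False, x=True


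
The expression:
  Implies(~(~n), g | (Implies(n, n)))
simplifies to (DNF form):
True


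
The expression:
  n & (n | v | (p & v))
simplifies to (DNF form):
n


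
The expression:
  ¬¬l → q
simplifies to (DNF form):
q ∨ ¬l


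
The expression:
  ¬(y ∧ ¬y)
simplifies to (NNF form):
True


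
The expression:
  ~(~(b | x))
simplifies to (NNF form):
b | x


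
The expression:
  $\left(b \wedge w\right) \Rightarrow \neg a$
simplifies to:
$\neg a \vee \neg b \vee \neg w$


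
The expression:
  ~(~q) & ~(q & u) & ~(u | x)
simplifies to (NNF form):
q & ~u & ~x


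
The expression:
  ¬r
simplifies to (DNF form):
¬r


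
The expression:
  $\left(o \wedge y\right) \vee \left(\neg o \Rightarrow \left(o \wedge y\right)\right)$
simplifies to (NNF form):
$o$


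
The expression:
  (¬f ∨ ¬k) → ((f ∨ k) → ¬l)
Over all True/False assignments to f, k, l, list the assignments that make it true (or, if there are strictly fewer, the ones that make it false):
is false only for:
  f=False, k=True, l=True;
  f=True, k=False, l=True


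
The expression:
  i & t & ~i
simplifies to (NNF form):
False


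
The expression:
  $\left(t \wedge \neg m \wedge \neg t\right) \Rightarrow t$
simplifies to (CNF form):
$\text{True}$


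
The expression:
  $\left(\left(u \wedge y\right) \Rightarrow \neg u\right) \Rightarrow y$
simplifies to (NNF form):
$y$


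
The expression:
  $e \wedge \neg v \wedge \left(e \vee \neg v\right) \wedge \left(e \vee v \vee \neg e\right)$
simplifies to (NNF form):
$e \wedge \neg v$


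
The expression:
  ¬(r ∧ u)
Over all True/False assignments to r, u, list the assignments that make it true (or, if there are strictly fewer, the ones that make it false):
is false only for:
  r=True, u=True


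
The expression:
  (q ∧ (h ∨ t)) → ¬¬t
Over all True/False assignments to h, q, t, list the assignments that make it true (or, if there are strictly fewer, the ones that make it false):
is false only for:
  h=True, q=True, t=False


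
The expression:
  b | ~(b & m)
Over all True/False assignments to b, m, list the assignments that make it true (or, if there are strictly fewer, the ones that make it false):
is always true.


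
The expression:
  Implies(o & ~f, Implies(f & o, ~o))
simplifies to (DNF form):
True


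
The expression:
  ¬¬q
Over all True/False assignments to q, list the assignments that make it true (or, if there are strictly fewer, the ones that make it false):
is true only for:
  q=True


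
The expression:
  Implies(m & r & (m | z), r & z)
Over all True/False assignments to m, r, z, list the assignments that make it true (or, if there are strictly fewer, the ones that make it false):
is false only for:
  m=True, r=True, z=False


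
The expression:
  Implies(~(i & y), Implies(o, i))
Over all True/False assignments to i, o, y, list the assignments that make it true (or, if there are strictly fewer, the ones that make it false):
is false only for:
  i=False, o=True, y=False;
  i=False, o=True, y=True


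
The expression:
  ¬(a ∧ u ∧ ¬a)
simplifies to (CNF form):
True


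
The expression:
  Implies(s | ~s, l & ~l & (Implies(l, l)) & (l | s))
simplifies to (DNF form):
False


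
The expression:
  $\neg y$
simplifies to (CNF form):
$\neg y$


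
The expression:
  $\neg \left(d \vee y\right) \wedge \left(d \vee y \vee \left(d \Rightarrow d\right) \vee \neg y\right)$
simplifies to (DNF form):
$\neg d \wedge \neg y$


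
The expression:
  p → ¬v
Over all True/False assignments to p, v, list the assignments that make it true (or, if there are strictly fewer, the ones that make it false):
is false only for:
  p=True, v=True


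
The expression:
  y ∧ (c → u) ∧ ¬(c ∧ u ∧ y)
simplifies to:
y ∧ ¬c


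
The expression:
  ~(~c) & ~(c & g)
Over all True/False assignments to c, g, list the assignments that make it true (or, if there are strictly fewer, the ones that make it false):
is true only for:
  c=True, g=False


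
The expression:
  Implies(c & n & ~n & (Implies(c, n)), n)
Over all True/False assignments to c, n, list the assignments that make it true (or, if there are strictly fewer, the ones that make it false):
is always true.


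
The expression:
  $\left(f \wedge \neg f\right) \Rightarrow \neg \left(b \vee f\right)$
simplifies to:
$\text{True}$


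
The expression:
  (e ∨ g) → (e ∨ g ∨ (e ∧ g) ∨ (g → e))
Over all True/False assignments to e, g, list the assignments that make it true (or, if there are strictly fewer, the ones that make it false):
is always true.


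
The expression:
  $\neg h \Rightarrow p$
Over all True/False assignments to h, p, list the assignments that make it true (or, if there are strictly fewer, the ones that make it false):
is false only for:
  h=False, p=False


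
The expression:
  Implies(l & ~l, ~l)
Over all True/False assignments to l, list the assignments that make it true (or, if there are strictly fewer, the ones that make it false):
is always true.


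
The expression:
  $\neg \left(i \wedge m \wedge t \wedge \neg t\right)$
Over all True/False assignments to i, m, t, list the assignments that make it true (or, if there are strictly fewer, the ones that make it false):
is always true.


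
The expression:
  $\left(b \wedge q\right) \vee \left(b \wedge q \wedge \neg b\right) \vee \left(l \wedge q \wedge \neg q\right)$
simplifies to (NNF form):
$b \wedge q$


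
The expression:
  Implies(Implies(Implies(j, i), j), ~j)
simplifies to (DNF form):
~j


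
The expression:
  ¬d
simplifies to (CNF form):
¬d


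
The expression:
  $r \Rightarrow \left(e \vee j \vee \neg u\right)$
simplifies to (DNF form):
$e \vee j \vee \neg r \vee \neg u$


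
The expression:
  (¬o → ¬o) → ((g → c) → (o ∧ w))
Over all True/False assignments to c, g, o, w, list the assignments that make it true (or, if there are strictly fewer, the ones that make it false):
is true only for:
  c=False, g=False, o=True, w=True;
  c=False, g=True, o=False, w=False;
  c=False, g=True, o=False, w=True;
  c=False, g=True, o=True, w=False;
  c=False, g=True, o=True, w=True;
  c=True, g=False, o=True, w=True;
  c=True, g=True, o=True, w=True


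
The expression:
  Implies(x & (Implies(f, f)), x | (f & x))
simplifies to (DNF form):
True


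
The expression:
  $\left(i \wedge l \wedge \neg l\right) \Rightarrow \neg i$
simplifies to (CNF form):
$\text{True}$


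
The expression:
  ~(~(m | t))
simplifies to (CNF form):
m | t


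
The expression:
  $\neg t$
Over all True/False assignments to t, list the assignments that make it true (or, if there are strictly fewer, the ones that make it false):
is true only for:
  t=False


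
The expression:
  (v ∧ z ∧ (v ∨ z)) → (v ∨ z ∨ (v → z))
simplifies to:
True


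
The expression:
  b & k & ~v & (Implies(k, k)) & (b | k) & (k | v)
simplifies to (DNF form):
b & k & ~v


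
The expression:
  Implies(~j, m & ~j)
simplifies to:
j | m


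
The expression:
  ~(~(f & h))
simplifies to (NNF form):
f & h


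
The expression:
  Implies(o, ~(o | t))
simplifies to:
~o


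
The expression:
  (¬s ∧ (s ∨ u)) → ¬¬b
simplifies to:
b ∨ s ∨ ¬u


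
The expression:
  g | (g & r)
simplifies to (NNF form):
g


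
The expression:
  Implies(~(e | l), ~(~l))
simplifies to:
e | l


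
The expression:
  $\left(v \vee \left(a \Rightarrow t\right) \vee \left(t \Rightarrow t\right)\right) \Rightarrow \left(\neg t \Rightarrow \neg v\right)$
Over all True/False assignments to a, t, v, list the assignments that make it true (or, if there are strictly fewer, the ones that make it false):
is false only for:
  a=False, t=False, v=True;
  a=True, t=False, v=True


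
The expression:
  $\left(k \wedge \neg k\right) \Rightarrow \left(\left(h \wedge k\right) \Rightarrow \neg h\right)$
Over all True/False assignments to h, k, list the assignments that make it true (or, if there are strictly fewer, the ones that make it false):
is always true.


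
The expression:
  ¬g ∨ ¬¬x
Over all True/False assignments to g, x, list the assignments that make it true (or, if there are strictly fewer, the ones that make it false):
is false only for:
  g=True, x=False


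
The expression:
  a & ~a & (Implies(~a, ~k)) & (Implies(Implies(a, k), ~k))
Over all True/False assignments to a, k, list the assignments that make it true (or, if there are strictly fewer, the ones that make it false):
is never true.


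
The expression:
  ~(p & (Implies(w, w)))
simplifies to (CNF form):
~p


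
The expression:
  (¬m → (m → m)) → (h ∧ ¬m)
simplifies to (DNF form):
h ∧ ¬m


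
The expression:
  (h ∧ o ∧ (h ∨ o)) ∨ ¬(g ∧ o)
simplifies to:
h ∨ ¬g ∨ ¬o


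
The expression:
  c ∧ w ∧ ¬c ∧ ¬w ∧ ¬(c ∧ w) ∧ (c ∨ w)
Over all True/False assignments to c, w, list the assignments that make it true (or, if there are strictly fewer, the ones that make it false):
is never true.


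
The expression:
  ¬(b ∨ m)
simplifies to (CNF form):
¬b ∧ ¬m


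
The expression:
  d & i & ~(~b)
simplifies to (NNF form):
b & d & i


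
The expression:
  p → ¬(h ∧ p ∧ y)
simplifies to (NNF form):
¬h ∨ ¬p ∨ ¬y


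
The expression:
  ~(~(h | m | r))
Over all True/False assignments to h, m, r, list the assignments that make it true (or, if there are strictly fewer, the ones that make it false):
is false only for:
  h=False, m=False, r=False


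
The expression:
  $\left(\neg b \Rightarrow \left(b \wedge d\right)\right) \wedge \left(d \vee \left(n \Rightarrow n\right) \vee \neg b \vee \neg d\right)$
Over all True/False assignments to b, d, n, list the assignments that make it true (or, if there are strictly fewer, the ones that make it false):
is true only for:
  b=True, d=False, n=False;
  b=True, d=False, n=True;
  b=True, d=True, n=False;
  b=True, d=True, n=True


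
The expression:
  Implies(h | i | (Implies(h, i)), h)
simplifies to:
h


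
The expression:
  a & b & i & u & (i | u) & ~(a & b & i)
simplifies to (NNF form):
False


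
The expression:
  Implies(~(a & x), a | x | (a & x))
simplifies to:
a | x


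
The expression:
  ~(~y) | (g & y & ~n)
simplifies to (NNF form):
y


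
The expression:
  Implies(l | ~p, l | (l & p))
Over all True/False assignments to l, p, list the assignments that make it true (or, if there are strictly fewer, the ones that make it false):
is false only for:
  l=False, p=False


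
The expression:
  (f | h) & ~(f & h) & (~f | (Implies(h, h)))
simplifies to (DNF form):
(f & ~h) | (h & ~f)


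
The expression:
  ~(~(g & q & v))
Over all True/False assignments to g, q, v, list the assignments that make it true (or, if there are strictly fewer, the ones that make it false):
is true only for:
  g=True, q=True, v=True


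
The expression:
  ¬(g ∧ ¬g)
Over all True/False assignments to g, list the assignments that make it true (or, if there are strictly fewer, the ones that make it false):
is always true.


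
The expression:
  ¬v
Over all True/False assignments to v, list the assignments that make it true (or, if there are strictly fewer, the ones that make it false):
is true only for:
  v=False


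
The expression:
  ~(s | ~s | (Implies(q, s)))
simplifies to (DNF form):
False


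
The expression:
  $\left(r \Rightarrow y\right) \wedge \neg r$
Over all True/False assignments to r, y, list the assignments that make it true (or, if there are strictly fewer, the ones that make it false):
is true only for:
  r=False, y=False;
  r=False, y=True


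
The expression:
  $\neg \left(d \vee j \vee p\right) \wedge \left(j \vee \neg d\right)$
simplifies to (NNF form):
$\neg d \wedge \neg j \wedge \neg p$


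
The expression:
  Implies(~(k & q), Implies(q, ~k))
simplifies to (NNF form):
True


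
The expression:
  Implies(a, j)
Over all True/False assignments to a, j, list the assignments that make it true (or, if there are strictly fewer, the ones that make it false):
is false only for:
  a=True, j=False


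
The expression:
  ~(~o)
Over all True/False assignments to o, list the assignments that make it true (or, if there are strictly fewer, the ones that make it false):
is true only for:
  o=True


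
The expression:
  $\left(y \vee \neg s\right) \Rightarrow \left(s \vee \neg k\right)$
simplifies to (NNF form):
$s \vee \neg k$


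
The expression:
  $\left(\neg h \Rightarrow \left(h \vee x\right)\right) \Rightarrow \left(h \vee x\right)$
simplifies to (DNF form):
$\text{True}$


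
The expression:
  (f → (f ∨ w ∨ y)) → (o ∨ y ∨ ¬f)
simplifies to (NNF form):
o ∨ y ∨ ¬f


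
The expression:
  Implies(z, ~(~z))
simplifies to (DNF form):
True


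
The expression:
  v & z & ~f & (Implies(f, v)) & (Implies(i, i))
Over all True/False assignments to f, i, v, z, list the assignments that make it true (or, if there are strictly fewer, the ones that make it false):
is true only for:
  f=False, i=False, v=True, z=True;
  f=False, i=True, v=True, z=True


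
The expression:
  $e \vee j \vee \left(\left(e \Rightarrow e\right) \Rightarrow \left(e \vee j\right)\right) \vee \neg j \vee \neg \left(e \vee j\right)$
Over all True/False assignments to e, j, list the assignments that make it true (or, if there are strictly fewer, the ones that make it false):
is always true.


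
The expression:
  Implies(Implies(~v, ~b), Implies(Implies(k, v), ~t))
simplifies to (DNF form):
~t | (b & ~v) | (k & ~v)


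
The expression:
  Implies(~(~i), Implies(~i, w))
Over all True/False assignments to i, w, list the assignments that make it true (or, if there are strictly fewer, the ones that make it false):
is always true.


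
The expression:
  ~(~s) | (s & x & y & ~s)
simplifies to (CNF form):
s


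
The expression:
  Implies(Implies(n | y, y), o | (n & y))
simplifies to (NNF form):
n | o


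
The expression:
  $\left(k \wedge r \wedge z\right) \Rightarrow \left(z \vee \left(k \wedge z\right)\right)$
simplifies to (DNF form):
$\text{True}$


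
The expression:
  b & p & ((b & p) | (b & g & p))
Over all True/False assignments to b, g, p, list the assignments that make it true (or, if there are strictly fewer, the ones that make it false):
is true only for:
  b=True, g=False, p=True;
  b=True, g=True, p=True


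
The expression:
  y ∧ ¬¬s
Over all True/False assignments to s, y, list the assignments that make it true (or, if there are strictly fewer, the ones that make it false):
is true only for:
  s=True, y=True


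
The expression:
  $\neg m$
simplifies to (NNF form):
$\neg m$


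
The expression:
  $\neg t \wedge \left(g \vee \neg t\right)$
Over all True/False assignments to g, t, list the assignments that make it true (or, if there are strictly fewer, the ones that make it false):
is true only for:
  g=False, t=False;
  g=True, t=False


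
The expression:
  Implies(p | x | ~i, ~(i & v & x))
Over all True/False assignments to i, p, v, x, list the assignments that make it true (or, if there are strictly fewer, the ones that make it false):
is false only for:
  i=True, p=False, v=True, x=True;
  i=True, p=True, v=True, x=True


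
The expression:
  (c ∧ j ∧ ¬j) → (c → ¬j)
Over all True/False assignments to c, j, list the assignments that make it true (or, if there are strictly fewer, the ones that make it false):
is always true.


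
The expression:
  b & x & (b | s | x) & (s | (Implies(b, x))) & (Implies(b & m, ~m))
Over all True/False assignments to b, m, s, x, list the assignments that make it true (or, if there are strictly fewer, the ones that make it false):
is true only for:
  b=True, m=False, s=False, x=True;
  b=True, m=False, s=True, x=True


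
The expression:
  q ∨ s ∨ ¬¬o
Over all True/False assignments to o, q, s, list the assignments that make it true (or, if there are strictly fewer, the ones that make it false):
is false only for:
  o=False, q=False, s=False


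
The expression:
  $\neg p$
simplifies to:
$\neg p$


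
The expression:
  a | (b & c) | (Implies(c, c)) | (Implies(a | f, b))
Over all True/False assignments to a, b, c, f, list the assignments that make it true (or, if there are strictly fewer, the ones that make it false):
is always true.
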